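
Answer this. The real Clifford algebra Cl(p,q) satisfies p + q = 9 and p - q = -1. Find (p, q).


We need p + q = 9 and p - q = -1.
Adding: 2p = 9 + (-1) = 8, so p = 4.
Then q = 9 - 4 = 5.
(p, q) = (4, 5)


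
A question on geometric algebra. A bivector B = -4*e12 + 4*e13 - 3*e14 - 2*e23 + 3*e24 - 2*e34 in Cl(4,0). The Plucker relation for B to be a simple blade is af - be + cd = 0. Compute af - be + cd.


Plucker relation: af - be + cd
a*f = (-4)*(-2) = 8
b*e = 4*3 = 12
c*d = (-3)*(-2) = 6
af - be + cd = 8 - 12 + 6
= 2


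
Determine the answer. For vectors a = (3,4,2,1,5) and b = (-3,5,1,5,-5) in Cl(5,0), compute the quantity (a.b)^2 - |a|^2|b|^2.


a . b = 3*(-3) + 4*5 + 2*1 + 1*5 + 5*(-5)
= -9 + 20 + 2 + 5 + (-25) = -7
|a|^2 = 3^2 + 4^2 + 2^2 + 1^2 + 5^2 = 55
|b|^2 = (-3)^2 + 5^2 + 1^2 + 5^2 + (-5)^2 = 85
(a.b)^2 = (-7)^2 = 49
|a|^2 * |b|^2 = 55 * 85 = 4675
Result = 49 - 4675 = -4626


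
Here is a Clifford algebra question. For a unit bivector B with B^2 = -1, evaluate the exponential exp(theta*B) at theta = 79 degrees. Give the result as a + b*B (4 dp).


For a unit bivector B with B^2 = -1, the exponential series gives
e^(theta*B) = cos(theta) + sin(theta)*B (the GA analogue of Euler's formula).
theta = 79 degrees = 1.37881 rad
cos(79 deg) = 0.1908
sin(79 deg) = 0.9816
exp(theta*B) = 0.1908 + 0.9816*B


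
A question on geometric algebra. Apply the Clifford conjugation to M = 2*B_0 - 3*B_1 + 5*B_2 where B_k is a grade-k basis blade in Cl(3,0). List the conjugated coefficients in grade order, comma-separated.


Clifford conjugate sign for grade k: (-1)^(k(k+1)/2)
Grade 0: (-1)^(0*1/2) = (-1)^0 = 1, coeff 2 -> 2
Grade 1: (-1)^(1*2/2) = (-1)^1 = -1, coeff -3 -> 3
Grade 2: (-1)^(2*3/2) = (-1)^3 = -1, coeff 5 -> -5
Conjugated coefficients: 2, 3, -5


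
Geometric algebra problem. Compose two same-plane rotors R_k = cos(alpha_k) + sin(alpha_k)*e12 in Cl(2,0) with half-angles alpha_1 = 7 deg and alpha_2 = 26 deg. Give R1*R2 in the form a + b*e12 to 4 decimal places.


Same-plane rotors commute and their half-angles add:
R1*R2 = cos(a1 + a2) + sin(a1 + a2)*e12.
a1 + a2 = 7 + 26 = 33 deg
cos(33 deg) = 0.8387
sin(33 deg) = 0.5446
R1*R2 = 0.8387 + 0.5446*e12


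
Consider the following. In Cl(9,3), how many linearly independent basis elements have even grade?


Even subalgebra dimension = 2^(n-1)
n = 9 + 3 = 12
2^(12 - 1) = 2^11 = 2048
Verification: sum of C(12,k) for even k = 1 + 66 + 495 + 924 + 495 + 66 + 1 = 2048
Result = 2048


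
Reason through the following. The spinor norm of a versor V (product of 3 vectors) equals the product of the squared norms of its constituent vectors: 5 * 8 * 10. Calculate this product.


Spinor norm N(V) = |v1|^2 * |v2|^2 * ... * |v3|^2
= 5 * 8 * 10
Running product: 5, 40, 400
N(V) = 400


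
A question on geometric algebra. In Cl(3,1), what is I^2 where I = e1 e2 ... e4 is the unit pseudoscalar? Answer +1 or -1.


The pseudoscalar I = e1...e_n (product of all n generators) of Cl(p,q) satisfies I^2 = (-1)^(q + n(n-1)/2).
p = 3, q = 1, n = p + q = 4
n(n-1)/2 = 4 * 3 / 2 = 6
Exponent = q + n(n-1)/2 = 1 + 6 = 7
I^2 = (-1)^7 = -1


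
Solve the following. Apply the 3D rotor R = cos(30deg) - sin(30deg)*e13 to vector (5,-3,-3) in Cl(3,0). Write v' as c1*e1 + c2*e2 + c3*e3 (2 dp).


Rotor R = cos(30deg) - sin(30deg)*e13
Rotation angle theta = 2 * 30 = 60 degrees in the e13 plane (e1 -> e3).
The component perpendicular to the plane (e2) is invariant: v'_2 = v2 = -3.00
cos(60deg) = 0.5000, sin(60deg) = 0.8660
v'_1 = v1*cos(theta) - v3*sin(theta) = 5*0.5000 - (-3)*0.8660 = 5.10
v'_3 = v1*sin(theta) + v3*cos(theta) = 5*0.8660 + (-3)*0.5000 = 2.83
v' = 5.10*e1 - 3.00*e2 + 2.83*e3


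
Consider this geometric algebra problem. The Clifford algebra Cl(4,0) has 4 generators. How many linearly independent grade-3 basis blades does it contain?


Number of grade-k basis blades in Cl(p,q) with n = p + q is C(n, k).
n = 4 + 0 = 4
C(4, 3) = 4! / (3! * 1!)
= 24 / (6 * 1)
= 4


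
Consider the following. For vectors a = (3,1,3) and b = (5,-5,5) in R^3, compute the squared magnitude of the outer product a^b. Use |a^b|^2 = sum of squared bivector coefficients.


a wedge b = (a1*b2 - a2*b1)*e12 + (a1*b3 - a3*b1)*e13 + (a2*b3 - a3*b2)*e23
e12 coeff: 3*(-5) - 1*5 = -15 - 5 = -20
e13 coeff: 3*5 - 3*5 = 15 - 15 = 0
e23 coeff: 1*5 - 3*(-5) = 5 - (-15) = 20
|a wedge b|^2 = (-20)^2 + 0^2 + 20^2
= 400 + 0 + 400
= 800


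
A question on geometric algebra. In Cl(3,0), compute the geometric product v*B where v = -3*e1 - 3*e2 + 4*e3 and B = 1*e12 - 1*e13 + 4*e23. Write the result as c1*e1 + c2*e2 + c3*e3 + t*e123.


vB has grade-1 (vector) and grade-3 (trivector) parts: vB = (v _| B) + (v ^ B).
Vector part <vB>_1:
  e1: -v2*b12 - v3*b13 = -(-3)*(1) - (4)*(-1) = 7
  e2: v1*b12 - v3*b23 = (-3)*(1) - (4)*(4) = -19
  e3: v1*b13 + v2*b23 = (-3)*(-1) + (-3)*(4) = -9
Trivector part <vB>_3:
  e123: v1*b23 - v2*b13 + v3*b12 = (-3)*(4) - (-3)*(-1) + (4)*(1) = -11
vB = 7*e1 - 19*e2 - 9*e3 - 11*e123


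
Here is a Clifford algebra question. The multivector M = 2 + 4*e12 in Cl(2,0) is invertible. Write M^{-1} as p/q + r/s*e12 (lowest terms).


M = 2 + 4*e12, where e12^2 = -1.
Since M commutes with its reverse ~M = a - b*e12, M * ~M = a^2 - b^2*e12^2 = a^2 + b^2.
So M^{-1} = ~M / (a^2 + b^2) = (a - b*e12)/(a^2 + b^2).
a^2 + b^2 = 4 + 16 = 20
Scalar part = 2/20 = 1/10
Bivector coeff = -4/20 = -1/5
M^{-1} = 1/10 - 1/5*e12


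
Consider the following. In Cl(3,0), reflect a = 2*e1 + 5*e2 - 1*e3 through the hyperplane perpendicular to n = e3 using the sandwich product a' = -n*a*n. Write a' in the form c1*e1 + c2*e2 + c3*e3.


Reflection formula: a' = -n*a*n, with n = e3 (unit vector, n^2 = 1).
For reflection through hyperplane perp to e3:
The component along e3 flips sign, others stay.
a = (2, 5, -1)
a' = (2, 5, 1)
a' = 2*e1 + 5*e2 + 1*e3


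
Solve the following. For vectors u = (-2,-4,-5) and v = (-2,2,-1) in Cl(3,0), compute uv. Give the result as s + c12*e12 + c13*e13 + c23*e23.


In Cl(3,0): e_i^2 = 1, e_ie_j = -e_je_i for i != j.
Scalar part = u . v = (-2)*(-2) + (-4)*2 + (-5)*(-1)
= 4 + (-8) + 5 = 1
e12 coeff = (-2)*2 - (-4)*(-2) = -4 - 8 = -12
e13 coeff = (-2)*(-1) - (-5)*(-2) = 2 - 10 = -8
e23 coeff = (-4)*(-1) - (-5)*2 = 4 - (-10) = 14
uv = 1 - 12*e12 - 8*e13 + 14*e23


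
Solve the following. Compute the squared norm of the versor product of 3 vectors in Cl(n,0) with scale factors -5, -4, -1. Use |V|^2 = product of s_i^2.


Each vector v_i has |v_i|^2 = s_i^2
Squared scales: (-5)^2 = 25, (-4)^2 = 16, (-1)^2 = 1
|V|^2 = 25 * 16 * 1
= 400


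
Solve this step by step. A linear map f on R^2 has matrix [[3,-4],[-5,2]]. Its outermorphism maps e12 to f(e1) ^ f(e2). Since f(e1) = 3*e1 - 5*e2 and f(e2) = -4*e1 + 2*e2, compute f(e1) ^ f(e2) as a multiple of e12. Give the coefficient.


The outermorphism of a linear map f sends e1^e2 to f(e1)^f(e2).
f(e1) = 3*e1 - 5*e2
f(e2) = -4*e1 + 2*e2
f(e1) ^ f(e2) = (3*e1 - 5*e2) ^ (-4*e1 + 2*e2)
= 3*2*e12 + (-5)*(-4)*e21
= (6 - 20)*e12
= -14*e12
Coefficient = -14


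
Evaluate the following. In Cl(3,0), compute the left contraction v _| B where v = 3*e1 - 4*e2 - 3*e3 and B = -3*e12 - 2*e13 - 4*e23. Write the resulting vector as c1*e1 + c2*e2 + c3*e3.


Left contraction v _| B = <vB>_1 (grade-1 part of the geometric product vB).
Using e1_|e12 = e2, e2_|e12 = -e1, e1_|e13 = e3, e3_|e13 = -e1, e2_|e23 = e3, e3_|e23 = -e2:
e1 coeff: -v2*b12 - v3*b13 = -(-4)*(-3) - (-3)*(-2) = -18
e2 coeff: v1*b12 - v3*b23 = (3)*(-3) - (-3)*(-4) = -21
e3 coeff: v1*b13 + v2*b23 = (3)*(-2) + (-4)*(-4) = 10
v _| B = -18*e1 - 21*e2 + 10*e3


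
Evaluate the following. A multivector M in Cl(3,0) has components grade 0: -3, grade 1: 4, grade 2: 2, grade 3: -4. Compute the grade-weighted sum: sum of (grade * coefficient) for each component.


Grade-weighted sum = sum of grade_k * coefficient_k
0*(-3) = 0
1*4 = 4
2*2 = 4
3*(-4) = -12
Total = 0 + 4 + 4 + (-12) = -4


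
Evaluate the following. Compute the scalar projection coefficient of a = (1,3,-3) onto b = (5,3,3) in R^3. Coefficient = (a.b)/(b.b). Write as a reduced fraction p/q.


Projection coefficient = (a . b) / (b . b)
a . b = 1*5 + 3*3 + (-3)*3
= 5 + 9 + (-9) = 5
b . b = 5^2 + 3^2 + 3^2
= 25 + 9 + 9 = 43
Coefficient = 5/43
In lowest terms: 5/43


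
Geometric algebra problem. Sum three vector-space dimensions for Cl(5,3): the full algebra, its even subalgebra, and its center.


n = 5 + 3 = 8
Total dim = 2^8 = 256
Even subalgebra dim = 2^7 = 128
n is even, so center dim = 1
Sum = 256 + 128 + 1 = 385


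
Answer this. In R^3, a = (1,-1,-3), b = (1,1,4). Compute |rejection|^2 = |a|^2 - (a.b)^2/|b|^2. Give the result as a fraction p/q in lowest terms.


|a|^2 = 1^2 + (-1)^2 + (-3)^2 = 11
|b|^2 = 1^2 + 1^2 + 4^2 = 18
a . b = 1*1 + (-1)*1 + (-3)*4 = -12
(a.b)^2 = (-12)^2 = 144
|rej|^2 = 11 - 144/18
= (198 - 144)/18
= 54/18
In lowest terms: 3/1


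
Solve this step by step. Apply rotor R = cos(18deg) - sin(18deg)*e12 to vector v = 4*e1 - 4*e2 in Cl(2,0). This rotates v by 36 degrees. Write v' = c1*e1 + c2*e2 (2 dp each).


Rotor R = cos(18deg) - sin(18deg)*e12
Rotation angle theta = 2 * 18 = 36 degrees
v' = R*v*~R rotates v by theta.
cos(36deg) = 0.8090, sin(36deg) = 0.5878
v'_1 = 4*cos(36deg) - (-4)*sin(36deg)
= 4*0.8090 - (-4)*0.5878
= 5.59
v'_2 = 4*sin(36deg) + (-4)*cos(36deg)
= 4*0.5878 + (-4)*0.8090
= -0.88
v' = 5.59*e1 - 0.88*e2


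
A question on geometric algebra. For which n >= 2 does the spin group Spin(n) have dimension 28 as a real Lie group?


dim Spin(n) = dim so(n) = n(n-1)/2.
Solve n(n-1)/2 = 28, i.e. n^2 - n - 56 = 0.
Discriminant = 1 + 8*28 = 225
n = (1 + sqrt(225))/2 = (1 + 15)/2 = 8


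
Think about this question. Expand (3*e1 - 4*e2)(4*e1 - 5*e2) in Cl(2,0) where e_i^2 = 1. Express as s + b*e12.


Expand: (3*e1 - 4*e2)(4*e1 - 5*e2)
= 3*4*e1e1 + 3*(-5)*e1e2 + (-4)*4*e2e1 + (-4)*(-5)*e2e2
Using e1^2 = e2^2 = 1, e2e1 = -e1e2:
Scalar part s = 3*4 + (-4)*(-5) = 12 + 20 = 32
Bivector part b = 3*(-5) - (-4)*4 = -15 - (-16) = 1
uv = 32 + 1*e12


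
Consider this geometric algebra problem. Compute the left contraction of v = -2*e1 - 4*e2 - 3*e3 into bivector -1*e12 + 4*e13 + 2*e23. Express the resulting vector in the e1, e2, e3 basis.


Left contraction v _| B = <vB>_1 (grade-1 part of the geometric product vB).
Using e1_|e12 = e2, e2_|e12 = -e1, e1_|e13 = e3, e3_|e13 = -e1, e2_|e23 = e3, e3_|e23 = -e2:
e1 coeff: -v2*b12 - v3*b13 = -(-4)*(-1) - (-3)*(4) = 8
e2 coeff: v1*b12 - v3*b23 = (-2)*(-1) - (-3)*(2) = 8
e3 coeff: v1*b13 + v2*b23 = (-2)*(4) + (-4)*(2) = -16
v _| B = 8*e1 + 8*e2 - 16*e3


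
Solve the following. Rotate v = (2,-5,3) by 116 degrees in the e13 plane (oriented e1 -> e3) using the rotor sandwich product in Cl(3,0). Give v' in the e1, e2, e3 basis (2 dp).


Rotor R = cos(58deg) - sin(58deg)*e13
Rotation angle theta = 2 * 58 = 116 degrees in the e13 plane (e1 -> e3).
The component perpendicular to the plane (e2) is invariant: v'_2 = v2 = -5.00
cos(116deg) = -0.4384, sin(116deg) = 0.8988
v'_1 = v1*cos(theta) - v3*sin(theta) = 2*(-0.4384) - 3*0.8988 = -3.57
v'_3 = v1*sin(theta) + v3*cos(theta) = 2*0.8988 + 3*(-0.4384) = 0.48
v' = -3.57*e1 - 5.00*e2 + 0.48*e3


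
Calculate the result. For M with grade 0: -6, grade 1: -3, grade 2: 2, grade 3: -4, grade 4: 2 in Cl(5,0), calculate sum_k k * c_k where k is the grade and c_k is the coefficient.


Grade-weighted sum = sum of grade_k * coefficient_k
0*(-6) = 0
1*(-3) = -3
2*2 = 4
3*(-4) = -12
4*2 = 8
Total = 0 + (-3) + 4 + (-12) + 8 = -3


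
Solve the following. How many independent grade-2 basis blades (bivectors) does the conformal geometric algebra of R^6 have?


The conformal model of R^6 uses Cl(7,1) with m = 6 + 2 = 8 generators.
Number of grade-2 blades = C(m, 2) = C(8, 2)
= 8*7/2 = 28


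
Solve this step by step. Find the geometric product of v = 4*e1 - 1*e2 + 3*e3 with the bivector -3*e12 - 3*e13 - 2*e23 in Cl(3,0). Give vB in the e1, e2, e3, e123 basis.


vB has grade-1 (vector) and grade-3 (trivector) parts: vB = (v _| B) + (v ^ B).
Vector part <vB>_1:
  e1: -v2*b12 - v3*b13 = -(-1)*(-3) - (3)*(-3) = 6
  e2: v1*b12 - v3*b23 = (4)*(-3) - (3)*(-2) = -6
  e3: v1*b13 + v2*b23 = (4)*(-3) + (-1)*(-2) = -10
Trivector part <vB>_3:
  e123: v1*b23 - v2*b13 + v3*b12 = (4)*(-2) - (-1)*(-3) + (3)*(-3) = -20
vB = 6*e1 - 6*e2 - 10*e3 - 20*e123


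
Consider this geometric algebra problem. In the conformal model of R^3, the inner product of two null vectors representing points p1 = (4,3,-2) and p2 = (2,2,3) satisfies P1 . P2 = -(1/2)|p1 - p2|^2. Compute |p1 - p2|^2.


p1 - p2 = (2, 1, -5)
|p1 - p2|^2 = 2^2 + 1^2 + (-5)^2
= 4 + 1 + 25
= 30


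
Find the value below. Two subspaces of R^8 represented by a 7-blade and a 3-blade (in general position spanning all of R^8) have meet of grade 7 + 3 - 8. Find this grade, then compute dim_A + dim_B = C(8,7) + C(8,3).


Meet grade = grade(A) + grade(B) - n
= 7 + 3 - 8 = 2
C(8,7) = 8
C(8,3) = 56
dim_A + dim_B = 8 + 56 = 64


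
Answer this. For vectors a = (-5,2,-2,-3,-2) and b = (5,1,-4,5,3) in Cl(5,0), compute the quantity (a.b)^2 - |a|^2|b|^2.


a . b = (-5)*5 + 2*1 + (-2)*(-4) + (-3)*5 + (-2)*3
= -25 + 2 + 8 + (-15) + (-6) = -36
|a|^2 = (-5)^2 + 2^2 + (-2)^2 + (-3)^2 + (-2)^2 = 46
|b|^2 = 5^2 + 1^2 + (-4)^2 + 5^2 + 3^2 = 76
(a.b)^2 = (-36)^2 = 1296
|a|^2 * |b|^2 = 46 * 76 = 3496
Result = 1296 - 3496 = -2200


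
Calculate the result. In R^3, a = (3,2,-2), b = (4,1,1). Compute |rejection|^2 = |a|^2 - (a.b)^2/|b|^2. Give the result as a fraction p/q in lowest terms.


|a|^2 = 3^2 + 2^2 + (-2)^2 = 17
|b|^2 = 4^2 + 1^2 + 1^2 = 18
a . b = 3*4 + 2*1 + (-2)*1 = 12
(a.b)^2 = 12^2 = 144
|rej|^2 = 17 - 144/18
= (306 - 144)/18
= 162/18
In lowest terms: 9/1


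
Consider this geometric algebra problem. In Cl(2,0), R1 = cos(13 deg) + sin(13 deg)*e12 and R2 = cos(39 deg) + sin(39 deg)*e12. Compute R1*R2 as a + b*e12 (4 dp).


Same-plane rotors commute and their half-angles add:
R1*R2 = cos(a1 + a2) + sin(a1 + a2)*e12.
a1 + a2 = 13 + 39 = 52 deg
cos(52 deg) = 0.6157
sin(52 deg) = 0.7880
R1*R2 = 0.6157 + 0.7880*e12


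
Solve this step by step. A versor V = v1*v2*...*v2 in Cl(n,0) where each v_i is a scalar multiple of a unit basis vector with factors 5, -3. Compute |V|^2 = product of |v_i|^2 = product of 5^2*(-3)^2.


Each vector v_i has |v_i|^2 = s_i^2
Squared scales: 5^2 = 25, (-3)^2 = 9
|V|^2 = 25 * 9
= 225


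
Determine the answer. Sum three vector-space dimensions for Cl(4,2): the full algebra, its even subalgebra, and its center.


n = 4 + 2 = 6
Total dim = 2^6 = 64
Even subalgebra dim = 2^5 = 32
n is even, so center dim = 1
Sum = 64 + 32 + 1 = 97


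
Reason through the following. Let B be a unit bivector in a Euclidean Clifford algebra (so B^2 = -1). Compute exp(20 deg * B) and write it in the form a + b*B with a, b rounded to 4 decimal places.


For a unit bivector B with B^2 = -1, the exponential series gives
e^(theta*B) = cos(theta) + sin(theta)*B (the GA analogue of Euler's formula).
theta = 20 degrees = 0.349066 rad
cos(20 deg) = 0.9397
sin(20 deg) = 0.3420
exp(theta*B) = 0.9397 + 0.3420*B


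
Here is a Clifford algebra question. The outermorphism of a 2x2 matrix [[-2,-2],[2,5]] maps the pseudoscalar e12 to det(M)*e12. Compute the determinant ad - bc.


The outermorphism of a linear map f sends e1^e2 to f(e1)^f(e2).
f(e1) = -2*e1 + 2*e2
f(e2) = -2*e1 + 5*e2
f(e1) ^ f(e2) = (-2*e1 + 2*e2) ^ (-2*e1 + 5*e2)
= (-2)*5*e12 + 2*(-2)*e21
= (-10 - (-4))*e12
= -6*e12
Coefficient = -6


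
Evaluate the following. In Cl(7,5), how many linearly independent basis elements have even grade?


Even subalgebra dimension = 2^(n-1)
n = 7 + 5 = 12
2^(12 - 1) = 2^11 = 2048
Verification: sum of C(12,k) for even k = 1 + 66 + 495 + 924 + 495 + 66 + 1 = 2048
Result = 2048


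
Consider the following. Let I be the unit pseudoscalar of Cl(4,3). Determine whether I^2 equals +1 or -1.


The pseudoscalar I = e1...e_n (product of all n generators) of Cl(p,q) satisfies I^2 = (-1)^(q + n(n-1)/2).
p = 4, q = 3, n = p + q = 7
n(n-1)/2 = 7 * 6 / 2 = 21
Exponent = q + n(n-1)/2 = 3 + 21 = 24
I^2 = (-1)^24 = +1


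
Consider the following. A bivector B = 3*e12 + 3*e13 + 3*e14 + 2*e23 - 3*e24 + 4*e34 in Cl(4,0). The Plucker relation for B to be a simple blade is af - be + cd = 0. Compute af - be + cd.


Plucker relation: af - be + cd
a*f = 3*4 = 12
b*e = 3*(-3) = -9
c*d = 3*2 = 6
af - be + cd = 12 - (-9) + 6
= 27


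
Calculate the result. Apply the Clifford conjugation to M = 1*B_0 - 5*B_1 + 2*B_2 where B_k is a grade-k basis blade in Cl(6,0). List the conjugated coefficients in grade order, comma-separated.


Clifford conjugate sign for grade k: (-1)^(k(k+1)/2)
Grade 0: (-1)^(0*1/2) = (-1)^0 = 1, coeff 1 -> 1
Grade 1: (-1)^(1*2/2) = (-1)^1 = -1, coeff -5 -> 5
Grade 2: (-1)^(2*3/2) = (-1)^3 = -1, coeff 2 -> -2
Conjugated coefficients: 1, 5, -2


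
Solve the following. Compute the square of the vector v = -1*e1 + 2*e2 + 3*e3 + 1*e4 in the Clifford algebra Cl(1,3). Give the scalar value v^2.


v^2 = sum of c_i^2 * e_i^2
Positive signature terms (e_i^2 = +1): (-1)^2 = 1
Negative signature terms (e_j^2 = -1): 2^2 + 3^2 + 1^2 = 14
v^2 = 1 - 14 = -13


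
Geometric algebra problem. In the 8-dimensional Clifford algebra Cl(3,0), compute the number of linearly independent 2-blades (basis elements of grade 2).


Number of grade-k basis blades in Cl(p,q) with n = p + q is C(n, k).
n = 3 + 0 = 3
C(3, 2) = 3! / (2! * 1!)
= 6 / (2 * 1)
= 3


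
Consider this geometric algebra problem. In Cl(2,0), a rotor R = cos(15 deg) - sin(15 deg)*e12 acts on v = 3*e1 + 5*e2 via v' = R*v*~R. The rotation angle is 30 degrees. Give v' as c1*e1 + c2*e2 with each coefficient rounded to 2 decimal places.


Rotor R = cos(15deg) - sin(15deg)*e12
Rotation angle theta = 2 * 15 = 30 degrees
v' = R*v*~R rotates v by theta.
cos(30deg) = 0.8660, sin(30deg) = 0.5000
v'_1 = 3*cos(30deg) - 5*sin(30deg)
= 3*0.8660 - 5*0.5000
= 0.10
v'_2 = 3*sin(30deg) + 5*cos(30deg)
= 3*0.5000 + 5*0.8660
= 5.83
v' = 0.10*e1 + 5.83*e2


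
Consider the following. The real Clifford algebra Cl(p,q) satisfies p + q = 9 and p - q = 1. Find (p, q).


We need p + q = 9 and p - q = 1.
Adding: 2p = 9 + 1 = 10, so p = 5.
Then q = 9 - 5 = 4.
(p, q) = (5, 4)


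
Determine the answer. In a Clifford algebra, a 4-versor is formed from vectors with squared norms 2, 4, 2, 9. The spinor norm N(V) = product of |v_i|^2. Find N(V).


Spinor norm N(V) = |v1|^2 * |v2|^2 * ... * |v4|^2
= 2 * 4 * 2 * 9
Running product: 2, 8, 16, 144
N(V) = 144


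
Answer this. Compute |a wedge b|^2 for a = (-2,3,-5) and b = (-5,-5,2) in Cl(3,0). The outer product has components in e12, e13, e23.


a wedge b = (a1*b2 - a2*b1)*e12 + (a1*b3 - a3*b1)*e13 + (a2*b3 - a3*b2)*e23
e12 coeff: (-2)*(-5) - 3*(-5) = 10 - (-15) = 25
e13 coeff: (-2)*2 - (-5)*(-5) = -4 - 25 = -29
e23 coeff: 3*2 - (-5)*(-5) = 6 - 25 = -19
|a wedge b|^2 = 25^2 + (-29)^2 + (-19)^2
= 625 + 841 + 361
= 1827


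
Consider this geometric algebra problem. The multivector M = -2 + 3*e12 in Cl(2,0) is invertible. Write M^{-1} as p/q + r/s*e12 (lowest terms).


M = -2 + 3*e12, where e12^2 = -1.
Since M commutes with its reverse ~M = a - b*e12, M * ~M = a^2 - b^2*e12^2 = a^2 + b^2.
So M^{-1} = ~M / (a^2 + b^2) = (a - b*e12)/(a^2 + b^2).
a^2 + b^2 = 4 + 9 = 13
Scalar part = -2/13 = -2/13
Bivector coeff = -3/13 = -3/13
M^{-1} = -2/13 - 3/13*e12


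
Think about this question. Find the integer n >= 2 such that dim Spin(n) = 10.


dim Spin(n) = dim so(n) = n(n-1)/2.
Solve n(n-1)/2 = 10, i.e. n^2 - n - 20 = 0.
Discriminant = 1 + 8*10 = 81
n = (1 + sqrt(81))/2 = (1 + 9)/2 = 5


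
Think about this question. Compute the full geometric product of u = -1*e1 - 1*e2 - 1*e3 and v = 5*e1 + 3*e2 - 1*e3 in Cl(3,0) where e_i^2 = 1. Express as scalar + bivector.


In Cl(3,0): e_i^2 = 1, e_ie_j = -e_je_i for i != j.
Scalar part = u . v = (-1)*5 + (-1)*3 + (-1)*(-1)
= -5 + (-3) + 1 = -7
e12 coeff = (-1)*3 - (-1)*5 = -3 - (-5) = 2
e13 coeff = (-1)*(-1) - (-1)*5 = 1 - (-5) = 6
e23 coeff = (-1)*(-1) - (-1)*3 = 1 - (-3) = 4
uv = -7 + 2*e12 + 6*e13 + 4*e23


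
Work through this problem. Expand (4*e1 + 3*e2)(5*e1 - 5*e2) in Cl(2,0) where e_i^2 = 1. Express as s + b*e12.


Expand: (4*e1 + 3*e2)(5*e1 - 5*e2)
= 4*5*e1e1 + 4*(-5)*e1e2 + 3*5*e2e1 + 3*(-5)*e2e2
Using e1^2 = e2^2 = 1, e2e1 = -e1e2:
Scalar part s = 4*5 + 3*(-5) = 20 + (-15) = 5
Bivector part b = 4*(-5) - 3*5 = -20 - 15 = -35
uv = 5 - 35*e12


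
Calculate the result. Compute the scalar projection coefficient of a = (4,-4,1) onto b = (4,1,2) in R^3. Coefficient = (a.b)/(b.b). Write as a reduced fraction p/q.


Projection coefficient = (a . b) / (b . b)
a . b = 4*4 + (-4)*1 + 1*2
= 16 + (-4) + 2 = 14
b . b = 4^2 + 1^2 + 2^2
= 16 + 1 + 4 = 21
Coefficient = 14/21
In lowest terms: 2/3


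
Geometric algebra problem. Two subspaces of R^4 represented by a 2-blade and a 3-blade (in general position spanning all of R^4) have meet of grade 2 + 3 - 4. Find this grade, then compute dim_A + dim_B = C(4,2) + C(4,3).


Meet grade = grade(A) + grade(B) - n
= 2 + 3 - 4 = 1
C(4,2) = 6
C(4,3) = 4
dim_A + dim_B = 6 + 4 = 10


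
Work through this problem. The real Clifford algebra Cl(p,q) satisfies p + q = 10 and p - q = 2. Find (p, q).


We need p + q = 10 and p - q = 2.
Adding: 2p = 10 + 2 = 12, so p = 6.
Then q = 10 - 6 = 4.
(p, q) = (6, 4)


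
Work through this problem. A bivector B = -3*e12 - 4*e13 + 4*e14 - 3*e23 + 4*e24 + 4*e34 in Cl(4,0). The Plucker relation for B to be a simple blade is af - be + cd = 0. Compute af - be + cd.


Plucker relation: af - be + cd
a*f = (-3)*4 = -12
b*e = (-4)*4 = -16
c*d = 4*(-3) = -12
af - be + cd = -12 - (-16) + (-12)
= -8


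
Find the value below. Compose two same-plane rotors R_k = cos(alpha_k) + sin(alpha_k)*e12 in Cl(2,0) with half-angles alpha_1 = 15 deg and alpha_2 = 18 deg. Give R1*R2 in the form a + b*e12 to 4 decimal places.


Same-plane rotors commute and their half-angles add:
R1*R2 = cos(a1 + a2) + sin(a1 + a2)*e12.
a1 + a2 = 15 + 18 = 33 deg
cos(33 deg) = 0.8387
sin(33 deg) = 0.5446
R1*R2 = 0.8387 + 0.5446*e12


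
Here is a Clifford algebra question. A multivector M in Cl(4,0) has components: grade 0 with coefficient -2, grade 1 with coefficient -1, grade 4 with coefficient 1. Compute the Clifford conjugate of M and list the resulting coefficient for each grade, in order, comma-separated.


Clifford conjugate sign for grade k: (-1)^(k(k+1)/2)
Grade 0: (-1)^(0*1/2) = (-1)^0 = 1, coeff -2 -> -2
Grade 1: (-1)^(1*2/2) = (-1)^1 = -1, coeff -1 -> 1
Grade 4: (-1)^(4*5/2) = (-1)^10 = 1, coeff 1 -> 1
Conjugated coefficients: -2, 1, 1


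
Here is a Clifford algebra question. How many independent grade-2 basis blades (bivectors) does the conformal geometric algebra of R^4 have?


The conformal model of R^4 uses Cl(5,1) with m = 4 + 2 = 6 generators.
Number of grade-2 blades = C(m, 2) = C(6, 2)
= 6*5/2 = 15


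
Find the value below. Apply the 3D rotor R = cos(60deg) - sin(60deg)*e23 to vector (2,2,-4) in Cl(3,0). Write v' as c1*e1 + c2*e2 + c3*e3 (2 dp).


Rotor R = cos(60deg) - sin(60deg)*e23
Rotation angle theta = 2 * 60 = 120 degrees in the e23 plane (e2 -> e3).
The component perpendicular to the plane (e1) is invariant: v'_1 = v1 = 2.00
cos(120deg) = -0.5000, sin(120deg) = 0.8660
v'_2 = v2*cos(theta) - v3*sin(theta) = 2*(-0.5000) - (-4)*0.8660 = 2.46
v'_3 = v2*sin(theta) + v3*cos(theta) = 2*0.8660 + (-4)*(-0.5000) = 3.73
v' = 2.00*e1 + 2.46*e2 + 3.73*e3


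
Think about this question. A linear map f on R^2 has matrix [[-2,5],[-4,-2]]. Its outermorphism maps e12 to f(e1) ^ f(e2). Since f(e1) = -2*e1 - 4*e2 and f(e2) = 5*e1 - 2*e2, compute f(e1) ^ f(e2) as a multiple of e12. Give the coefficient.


The outermorphism of a linear map f sends e1^e2 to f(e1)^f(e2).
f(e1) = -2*e1 - 4*e2
f(e2) = 5*e1 - 2*e2
f(e1) ^ f(e2) = (-2*e1 - 4*e2) ^ (5*e1 - 2*e2)
= (-2)*(-2)*e12 + (-4)*5*e21
= (4 - (-20))*e12
= 24*e12
Coefficient = 24


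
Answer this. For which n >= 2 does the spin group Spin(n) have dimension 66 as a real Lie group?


dim Spin(n) = dim so(n) = n(n-1)/2.
Solve n(n-1)/2 = 66, i.e. n^2 - n - 132 = 0.
Discriminant = 1 + 8*66 = 529
n = (1 + sqrt(529))/2 = (1 + 23)/2 = 12


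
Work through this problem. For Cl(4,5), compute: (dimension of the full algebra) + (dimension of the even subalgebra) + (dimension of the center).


n = 4 + 5 = 9
Total dim = 2^9 = 512
Even subalgebra dim = 2^8 = 256
n is odd, so center dim = 2
Sum = 512 + 256 + 2 = 770


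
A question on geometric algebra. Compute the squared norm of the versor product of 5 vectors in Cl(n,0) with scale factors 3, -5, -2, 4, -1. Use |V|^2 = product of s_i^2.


Each vector v_i has |v_i|^2 = s_i^2
Squared scales: 3^2 = 9, (-5)^2 = 25, (-2)^2 = 4, 4^2 = 16, (-1)^2 = 1
|V|^2 = 9 * 25 * 4 * 16 * 1
= 14400


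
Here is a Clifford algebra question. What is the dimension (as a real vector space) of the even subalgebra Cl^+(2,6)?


Even subalgebra dimension = 2^(n-1)
n = 2 + 6 = 8
2^(8 - 1) = 2^7 = 128
Verification: sum of C(8,k) for even k = 1 + 28 + 70 + 28 + 1 = 128
Result = 128


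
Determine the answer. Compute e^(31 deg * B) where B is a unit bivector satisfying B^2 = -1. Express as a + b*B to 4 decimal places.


For a unit bivector B with B^2 = -1, the exponential series gives
e^(theta*B) = cos(theta) + sin(theta)*B (the GA analogue of Euler's formula).
theta = 31 degrees = 0.541052 rad
cos(31 deg) = 0.8572
sin(31 deg) = 0.5150
exp(theta*B) = 0.8572 + 0.5150*B


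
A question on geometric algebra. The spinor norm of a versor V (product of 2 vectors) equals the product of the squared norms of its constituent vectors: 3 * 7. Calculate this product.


Spinor norm N(V) = |v1|^2 * |v2|^2 * ... * |v2|^2
= 3 * 7
Running product: 3, 21
N(V) = 21


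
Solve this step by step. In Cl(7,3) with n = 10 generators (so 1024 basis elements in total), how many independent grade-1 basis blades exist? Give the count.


Number of grade-k basis blades in Cl(p,q) with n = p + q is C(n, k).
n = 7 + 3 = 10
C(10, 1) = 10! / (1! * 9!)
= 3628800 / (1 * 362880)
= 10


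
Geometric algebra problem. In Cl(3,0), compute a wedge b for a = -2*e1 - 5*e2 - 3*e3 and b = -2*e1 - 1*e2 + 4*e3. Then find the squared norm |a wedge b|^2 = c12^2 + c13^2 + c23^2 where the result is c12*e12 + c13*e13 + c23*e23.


a wedge b = (a1*b2 - a2*b1)*e12 + (a1*b3 - a3*b1)*e13 + (a2*b3 - a3*b2)*e23
e12 coeff: (-2)*(-1) - (-5)*(-2) = 2 - 10 = -8
e13 coeff: (-2)*4 - (-3)*(-2) = -8 - 6 = -14
e23 coeff: (-5)*4 - (-3)*(-1) = -20 - 3 = -23
|a wedge b|^2 = (-8)^2 + (-14)^2 + (-23)^2
= 64 + 196 + 529
= 789


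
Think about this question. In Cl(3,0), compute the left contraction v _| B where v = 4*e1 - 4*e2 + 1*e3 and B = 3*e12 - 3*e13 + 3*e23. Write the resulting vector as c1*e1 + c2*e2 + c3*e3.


Left contraction v _| B = <vB>_1 (grade-1 part of the geometric product vB).
Using e1_|e12 = e2, e2_|e12 = -e1, e1_|e13 = e3, e3_|e13 = -e1, e2_|e23 = e3, e3_|e23 = -e2:
e1 coeff: -v2*b12 - v3*b13 = -(-4)*(3) - (1)*(-3) = 15
e2 coeff: v1*b12 - v3*b23 = (4)*(3) - (1)*(3) = 9
e3 coeff: v1*b13 + v2*b23 = (4)*(-3) + (-4)*(3) = -24
v _| B = 15*e1 + 9*e2 - 24*e3


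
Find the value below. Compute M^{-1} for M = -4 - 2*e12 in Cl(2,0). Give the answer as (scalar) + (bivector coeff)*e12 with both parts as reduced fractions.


M = -4 - 2*e12, where e12^2 = -1.
Since M commutes with its reverse ~M = a - b*e12, M * ~M = a^2 - b^2*e12^2 = a^2 + b^2.
So M^{-1} = ~M / (a^2 + b^2) = (a - b*e12)/(a^2 + b^2).
a^2 + b^2 = 16 + 4 = 20
Scalar part = -4/20 = -1/5
Bivector coeff = 2/20 = 1/10
M^{-1} = -1/5 + 1/10*e12


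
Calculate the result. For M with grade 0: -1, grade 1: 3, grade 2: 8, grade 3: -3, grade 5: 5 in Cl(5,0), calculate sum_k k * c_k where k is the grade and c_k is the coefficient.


Grade-weighted sum = sum of grade_k * coefficient_k
0*(-1) = 0
1*3 = 3
2*8 = 16
3*(-3) = -9
5*5 = 25
Total = 0 + 3 + 16 + (-9) + 25 = 35


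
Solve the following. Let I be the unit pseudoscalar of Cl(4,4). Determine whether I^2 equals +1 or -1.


The pseudoscalar I = e1...e_n (product of all n generators) of Cl(p,q) satisfies I^2 = (-1)^(q + n(n-1)/2).
p = 4, q = 4, n = p + q = 8
n(n-1)/2 = 8 * 7 / 2 = 28
Exponent = q + n(n-1)/2 = 4 + 28 = 32
I^2 = (-1)^32 = +1


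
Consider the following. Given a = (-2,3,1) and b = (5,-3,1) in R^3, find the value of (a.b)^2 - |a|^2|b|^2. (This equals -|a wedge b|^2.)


a . b = (-2)*5 + 3*(-3) + 1*1
= -10 + (-9) + 1 = -18
|a|^2 = (-2)^2 + 3^2 + 1^2 = 14
|b|^2 = 5^2 + (-3)^2 + 1^2 = 35
(a.b)^2 = (-18)^2 = 324
|a|^2 * |b|^2 = 14 * 35 = 490
Result = 324 - 490 = -166


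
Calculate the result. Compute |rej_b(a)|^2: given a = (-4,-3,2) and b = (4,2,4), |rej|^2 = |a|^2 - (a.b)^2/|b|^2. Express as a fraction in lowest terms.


|a|^2 = (-4)^2 + (-3)^2 + 2^2 = 29
|b|^2 = 4^2 + 2^2 + 4^2 = 36
a . b = (-4)*4 + (-3)*2 + 2*4 = -14
(a.b)^2 = (-14)^2 = 196
|rej|^2 = 29 - 196/36
= (1044 - 196)/36
= 848/36
In lowest terms: 212/9


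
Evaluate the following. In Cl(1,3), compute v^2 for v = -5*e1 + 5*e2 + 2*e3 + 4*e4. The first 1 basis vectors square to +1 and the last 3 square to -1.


v^2 = sum of c_i^2 * e_i^2
Positive signature terms (e_i^2 = +1): (-5)^2 = 25
Negative signature terms (e_j^2 = -1): 5^2 + 2^2 + 4^2 = 45
v^2 = 25 - 45 = -20


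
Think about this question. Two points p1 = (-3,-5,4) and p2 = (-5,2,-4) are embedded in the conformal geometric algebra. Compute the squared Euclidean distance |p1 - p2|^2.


p1 - p2 = (2, -7, 8)
|p1 - p2|^2 = 2^2 + (-7)^2 + 8^2
= 4 + 49 + 64
= 117


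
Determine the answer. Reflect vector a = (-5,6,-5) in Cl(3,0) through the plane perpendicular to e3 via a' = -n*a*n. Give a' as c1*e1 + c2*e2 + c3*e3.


Reflection formula: a' = -n*a*n, with n = e3 (unit vector, n^2 = 1).
For reflection through hyperplane perp to e3:
The component along e3 flips sign, others stay.
a = (-5, 6, -5)
a' = (-5, 6, 5)
a' = -5*e1 + 6*e2 + 5*e3


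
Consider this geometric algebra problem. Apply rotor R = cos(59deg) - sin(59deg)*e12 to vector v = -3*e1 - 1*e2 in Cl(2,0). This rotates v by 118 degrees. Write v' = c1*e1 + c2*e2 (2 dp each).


Rotor R = cos(59deg) - sin(59deg)*e12
Rotation angle theta = 2 * 59 = 118 degrees
v' = R*v*~R rotates v by theta.
cos(118deg) = -0.4695, sin(118deg) = 0.8829
v'_1 = -3*cos(118deg) - (-1)*sin(118deg)
= -3*(-0.4695) - (-1)*0.8829
= 2.29
v'_2 = -3*sin(118deg) + (-1)*cos(118deg)
= -3*0.8829 + (-1)*(-0.4695)
= -2.18
v' = 2.29*e1 - 2.18*e2


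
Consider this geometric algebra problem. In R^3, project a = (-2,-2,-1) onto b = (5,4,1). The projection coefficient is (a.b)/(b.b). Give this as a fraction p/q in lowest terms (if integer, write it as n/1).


Projection coefficient = (a . b) / (b . b)
a . b = (-2)*5 + (-2)*4 + (-1)*1
= -10 + (-8) + (-1) = -19
b . b = 5^2 + 4^2 + 1^2
= 25 + 16 + 1 = 42
Coefficient = -19/42
In lowest terms: -19/42


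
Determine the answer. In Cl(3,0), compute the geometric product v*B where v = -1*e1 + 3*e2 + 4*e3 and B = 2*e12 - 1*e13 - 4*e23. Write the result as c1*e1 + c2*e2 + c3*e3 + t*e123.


vB has grade-1 (vector) and grade-3 (trivector) parts: vB = (v _| B) + (v ^ B).
Vector part <vB>_1:
  e1: -v2*b12 - v3*b13 = -(3)*(2) - (4)*(-1) = -2
  e2: v1*b12 - v3*b23 = (-1)*(2) - (4)*(-4) = 14
  e3: v1*b13 + v2*b23 = (-1)*(-1) + (3)*(-4) = -11
Trivector part <vB>_3:
  e123: v1*b23 - v2*b13 + v3*b12 = (-1)*(-4) - (3)*(-1) + (4)*(2) = 15
vB = -2*e1 + 14*e2 - 11*e3 + 15*e123


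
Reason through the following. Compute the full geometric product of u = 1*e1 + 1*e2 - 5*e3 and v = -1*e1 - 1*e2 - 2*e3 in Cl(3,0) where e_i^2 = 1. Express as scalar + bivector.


In Cl(3,0): e_i^2 = 1, e_ie_j = -e_je_i for i != j.
Scalar part = u . v = 1*(-1) + 1*(-1) + (-5)*(-2)
= -1 + (-1) + 10 = 8
e12 coeff = 1*(-1) - 1*(-1) = -1 - (-1) = 0
e13 coeff = 1*(-2) - (-5)*(-1) = -2 - 5 = -7
e23 coeff = 1*(-2) - (-5)*(-1) = -2 - 5 = -7
uv = 8 + 0*e12 - 7*e13 - 7*e23


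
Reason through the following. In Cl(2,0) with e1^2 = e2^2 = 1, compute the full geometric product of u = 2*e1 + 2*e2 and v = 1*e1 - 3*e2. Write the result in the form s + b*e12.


Expand: (2*e1 + 2*e2)(1*e1 - 3*e2)
= 2*1*e1e1 + 2*(-3)*e1e2 + 2*1*e2e1 + 2*(-3)*e2e2
Using e1^2 = e2^2 = 1, e2e1 = -e1e2:
Scalar part s = 2*1 + 2*(-3) = 2 + (-6) = -4
Bivector part b = 2*(-3) - 2*1 = -6 - 2 = -8
uv = -4 - 8*e12


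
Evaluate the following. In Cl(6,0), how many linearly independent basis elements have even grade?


Even subalgebra dimension = 2^(n-1)
n = 6 + 0 = 6
2^(6 - 1) = 2^5 = 32
Verification: sum of C(6,k) for even k = 1 + 15 + 15 + 1 = 32
Result = 32


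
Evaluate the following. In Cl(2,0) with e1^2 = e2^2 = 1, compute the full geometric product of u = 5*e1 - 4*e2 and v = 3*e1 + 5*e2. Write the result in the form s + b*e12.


Expand: (5*e1 - 4*e2)(3*e1 + 5*e2)
= 5*3*e1e1 + 5*5*e1e2 + (-4)*3*e2e1 + (-4)*5*e2e2
Using e1^2 = e2^2 = 1, e2e1 = -e1e2:
Scalar part s = 5*3 + (-4)*5 = 15 + (-20) = -5
Bivector part b = 5*5 - (-4)*3 = 25 - (-12) = 37
uv = -5 + 37*e12


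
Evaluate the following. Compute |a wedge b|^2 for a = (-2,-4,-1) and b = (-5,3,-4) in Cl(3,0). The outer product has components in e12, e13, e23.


a wedge b = (a1*b2 - a2*b1)*e12 + (a1*b3 - a3*b1)*e13 + (a2*b3 - a3*b2)*e23
e12 coeff: (-2)*3 - (-4)*(-5) = -6 - 20 = -26
e13 coeff: (-2)*(-4) - (-1)*(-5) = 8 - 5 = 3
e23 coeff: (-4)*(-4) - (-1)*3 = 16 - (-3) = 19
|a wedge b|^2 = (-26)^2 + 3^2 + 19^2
= 676 + 9 + 361
= 1046


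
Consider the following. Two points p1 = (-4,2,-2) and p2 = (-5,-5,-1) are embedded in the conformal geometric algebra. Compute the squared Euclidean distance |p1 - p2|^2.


p1 - p2 = (1, 7, -1)
|p1 - p2|^2 = 1^2 + 7^2 + (-1)^2
= 1 + 49 + 1
= 51


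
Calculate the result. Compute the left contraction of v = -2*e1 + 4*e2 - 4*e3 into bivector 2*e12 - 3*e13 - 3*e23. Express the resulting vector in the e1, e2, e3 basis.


Left contraction v _| B = <vB>_1 (grade-1 part of the geometric product vB).
Using e1_|e12 = e2, e2_|e12 = -e1, e1_|e13 = e3, e3_|e13 = -e1, e2_|e23 = e3, e3_|e23 = -e2:
e1 coeff: -v2*b12 - v3*b13 = -(4)*(2) - (-4)*(-3) = -20
e2 coeff: v1*b12 - v3*b23 = (-2)*(2) - (-4)*(-3) = -16
e3 coeff: v1*b13 + v2*b23 = (-2)*(-3) + (4)*(-3) = -6
v _| B = -20*e1 - 16*e2 - 6*e3


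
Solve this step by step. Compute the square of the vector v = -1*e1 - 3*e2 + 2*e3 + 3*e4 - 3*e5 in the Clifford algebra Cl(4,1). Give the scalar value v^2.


v^2 = sum of c_i^2 * e_i^2
Positive signature terms (e_i^2 = +1): (-1)^2 + (-3)^2 + 2^2 + 3^2 = 23
Negative signature terms (e_j^2 = -1): (-3)^2 = 9
v^2 = 23 - 9 = 14


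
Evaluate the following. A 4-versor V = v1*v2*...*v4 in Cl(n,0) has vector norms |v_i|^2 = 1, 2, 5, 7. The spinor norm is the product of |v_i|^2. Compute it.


Spinor norm N(V) = |v1|^2 * |v2|^2 * ... * |v4|^2
= 1 * 2 * 5 * 7
Running product: 1, 2, 10, 70
N(V) = 70


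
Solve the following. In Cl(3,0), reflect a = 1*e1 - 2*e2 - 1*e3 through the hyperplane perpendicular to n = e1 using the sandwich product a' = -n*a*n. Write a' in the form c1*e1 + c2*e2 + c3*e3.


Reflection formula: a' = -n*a*n, with n = e1 (unit vector, n^2 = 1).
For reflection through hyperplane perp to e1:
The component along e1 flips sign, others stay.
a = (1, -2, -1)
a' = (-1, -2, -1)
a' = -1*e1 - 2*e2 - 1*e3


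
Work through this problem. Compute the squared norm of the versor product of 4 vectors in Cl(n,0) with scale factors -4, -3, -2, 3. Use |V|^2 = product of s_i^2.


Each vector v_i has |v_i|^2 = s_i^2
Squared scales: (-4)^2 = 16, (-3)^2 = 9, (-2)^2 = 4, 3^2 = 9
|V|^2 = 16 * 9 * 4 * 9
= 5184


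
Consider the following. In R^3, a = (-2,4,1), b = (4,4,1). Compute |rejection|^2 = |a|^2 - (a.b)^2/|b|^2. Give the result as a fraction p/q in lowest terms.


|a|^2 = (-2)^2 + 4^2 + 1^2 = 21
|b|^2 = 4^2 + 4^2 + 1^2 = 33
a . b = (-2)*4 + 4*4 + 1*1 = 9
(a.b)^2 = 9^2 = 81
|rej|^2 = 21 - 81/33
= (693 - 81)/33
= 612/33
In lowest terms: 204/11


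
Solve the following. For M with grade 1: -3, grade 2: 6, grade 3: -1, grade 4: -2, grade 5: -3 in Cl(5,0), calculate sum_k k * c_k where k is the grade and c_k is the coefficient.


Grade-weighted sum = sum of grade_k * coefficient_k
1*(-3) = -3
2*6 = 12
3*(-1) = -3
4*(-2) = -8
5*(-3) = -15
Total = -3 + 12 + (-3) + (-8) + (-15) = -17


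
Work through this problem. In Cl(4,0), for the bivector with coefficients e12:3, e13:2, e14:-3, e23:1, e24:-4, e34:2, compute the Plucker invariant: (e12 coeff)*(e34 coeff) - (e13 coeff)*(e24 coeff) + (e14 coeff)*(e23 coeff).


Plucker relation: af - be + cd
a*f = 3*2 = 6
b*e = 2*(-4) = -8
c*d = (-3)*1 = -3
af - be + cd = 6 - (-8) + (-3)
= 11


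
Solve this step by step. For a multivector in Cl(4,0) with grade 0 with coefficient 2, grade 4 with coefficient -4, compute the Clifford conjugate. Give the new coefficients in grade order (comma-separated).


Clifford conjugate sign for grade k: (-1)^(k(k+1)/2)
Grade 0: (-1)^(0*1/2) = (-1)^0 = 1, coeff 2 -> 2
Grade 4: (-1)^(4*5/2) = (-1)^10 = 1, coeff -4 -> -4
Conjugated coefficients: 2, -4


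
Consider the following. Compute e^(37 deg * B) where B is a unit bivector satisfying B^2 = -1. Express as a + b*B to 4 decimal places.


For a unit bivector B with B^2 = -1, the exponential series gives
e^(theta*B) = cos(theta) + sin(theta)*B (the GA analogue of Euler's formula).
theta = 37 degrees = 0.645772 rad
cos(37 deg) = 0.7986
sin(37 deg) = 0.6018
exp(theta*B) = 0.7986 + 0.6018*B


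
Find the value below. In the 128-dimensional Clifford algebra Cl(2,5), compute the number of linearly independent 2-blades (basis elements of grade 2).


Number of grade-k basis blades in Cl(p,q) with n = p + q is C(n, k).
n = 2 + 5 = 7
C(7, 2) = 7! / (2! * 5!)
= 5040 / (2 * 120)
= 21


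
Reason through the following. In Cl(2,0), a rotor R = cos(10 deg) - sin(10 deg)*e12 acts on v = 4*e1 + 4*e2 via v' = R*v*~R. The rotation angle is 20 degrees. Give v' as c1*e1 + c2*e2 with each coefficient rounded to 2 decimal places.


Rotor R = cos(10deg) - sin(10deg)*e12
Rotation angle theta = 2 * 10 = 20 degrees
v' = R*v*~R rotates v by theta.
cos(20deg) = 0.9397, sin(20deg) = 0.3420
v'_1 = 4*cos(20deg) - 4*sin(20deg)
= 4*0.9397 - 4*0.3420
= 2.39
v'_2 = 4*sin(20deg) + 4*cos(20deg)
= 4*0.3420 + 4*0.9397
= 5.13
v' = 2.39*e1 + 5.13*e2


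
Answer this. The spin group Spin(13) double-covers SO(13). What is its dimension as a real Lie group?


Spin(n) double-covers SO(n); both have Lie algebra so(n) of dimension n(n-1)/2.
n = 13
n(n-1) = 13 * 12 = 156
dim Spin(13) = 156/2 = 78


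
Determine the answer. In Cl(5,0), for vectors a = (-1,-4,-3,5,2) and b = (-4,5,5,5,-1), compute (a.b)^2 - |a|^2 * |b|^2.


a . b = (-1)*(-4) + (-4)*5 + (-3)*5 + 5*5 + 2*(-1)
= 4 + (-20) + (-15) + 25 + (-2) = -8
|a|^2 = (-1)^2 + (-4)^2 + (-3)^2 + 5^2 + 2^2 = 55
|b|^2 = (-4)^2 + 5^2 + 5^2 + 5^2 + (-1)^2 = 92
(a.b)^2 = (-8)^2 = 64
|a|^2 * |b|^2 = 55 * 92 = 5060
Result = 64 - 5060 = -4996


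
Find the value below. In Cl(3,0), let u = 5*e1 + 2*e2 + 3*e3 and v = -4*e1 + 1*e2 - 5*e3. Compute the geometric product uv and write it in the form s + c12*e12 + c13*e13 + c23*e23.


In Cl(3,0): e_i^2 = 1, e_ie_j = -e_je_i for i != j.
Scalar part = u . v = 5*(-4) + 2*1 + 3*(-5)
= -20 + 2 + (-15) = -33
e12 coeff = 5*1 - 2*(-4) = 5 - (-8) = 13
e13 coeff = 5*(-5) - 3*(-4) = -25 - (-12) = -13
e23 coeff = 2*(-5) - 3*1 = -10 - 3 = -13
uv = -33 + 13*e12 - 13*e13 - 13*e23


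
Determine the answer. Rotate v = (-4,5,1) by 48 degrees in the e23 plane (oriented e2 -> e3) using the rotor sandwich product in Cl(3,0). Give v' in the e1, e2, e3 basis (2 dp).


Rotor R = cos(24deg) - sin(24deg)*e23
Rotation angle theta = 2 * 24 = 48 degrees in the e23 plane (e2 -> e3).
The component perpendicular to the plane (e1) is invariant: v'_1 = v1 = -4.00
cos(48deg) = 0.6691, sin(48deg) = 0.7431
v'_2 = v2*cos(theta) - v3*sin(theta) = 5*0.6691 - 1*0.7431 = 2.60
v'_3 = v2*sin(theta) + v3*cos(theta) = 5*0.7431 + 1*0.6691 = 4.38
v' = -4.00*e1 + 2.60*e2 + 4.38*e3
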